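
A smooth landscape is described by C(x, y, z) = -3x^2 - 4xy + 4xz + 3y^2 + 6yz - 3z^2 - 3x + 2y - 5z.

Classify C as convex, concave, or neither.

neither

C is quadratic, so its Hessian is the constant matrix H = [[-6, -4, 4], [-4, 6, 6], [4, 6, -6]].
Leading principal minors: -6, -52, 240.
Neither pattern holds ⇒ H is indefinite ⇒ neither convex nor concave.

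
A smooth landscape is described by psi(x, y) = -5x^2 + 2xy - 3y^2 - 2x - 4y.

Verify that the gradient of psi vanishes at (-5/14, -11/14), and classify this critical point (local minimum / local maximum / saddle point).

local maximum

∇psi = (-10x + 2y - 2, 2x - 6y - 4); substituting (-5/14, -11/14) gives ∇psi = (0, 0), so (-5/14, -11/14) is indeed a critical point.
The Hessian of psi is constant: H = [[-10, 2], [2, -6]].
det(H) = (-10)·(-6) − 2² = 56.
det(H) > 0 and tr(H) = -16 < 0, so H is negative definite and the point is a local maximum.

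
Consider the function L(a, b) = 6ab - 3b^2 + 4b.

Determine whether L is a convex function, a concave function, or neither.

neither

L is quadratic, so its Hessian is the constant matrix H = [[0, 6], [6, -6]].
det(H) = -36, tr(H) = -6.
det(H) < 0, so H is indefinite: neither convex nor concave.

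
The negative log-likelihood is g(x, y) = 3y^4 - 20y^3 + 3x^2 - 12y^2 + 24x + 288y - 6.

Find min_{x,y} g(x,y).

g(x,y) separates as P(x) + Q(y) − 6, so its minimum is min P + min Q − 6.
P'(x) = 6x + 24 vanishes at x ∈ {-4}; Q'(y) = 12(y - 4)(y - 3)(y + 2) vanishes at y ∈ {-2, 3, 4}.
Local minima of P (where P''>0): P(-4)=-48. Local minima of Q: Q(-2)=-416, Q(4)=448.
So the global minimum of g is P(-4) + Q(-2) − 6 = -48 − 416 − 6 = -470, attained at (-4, -2).

-470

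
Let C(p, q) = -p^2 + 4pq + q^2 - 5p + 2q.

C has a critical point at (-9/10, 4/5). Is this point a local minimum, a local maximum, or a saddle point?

saddle point

The Hessian of C is constant: H = [[-2, 4], [4, 2]].
det(H) = (-2)·2 − 4² = -20.
Since det(H) < 0, H is indefinite and the critical point is a saddle point.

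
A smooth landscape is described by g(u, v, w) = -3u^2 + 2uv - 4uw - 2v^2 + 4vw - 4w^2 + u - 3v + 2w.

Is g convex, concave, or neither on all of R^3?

g is quadratic, so its Hessian is the constant matrix H = [[-6, 2, -4], [2, -4, 4], [-4, 4, -8]].
Leading principal minors: -6, 20, -64.
Signs alternate −, +, − ⇒ H ≺ 0 ⇒ concave.

concave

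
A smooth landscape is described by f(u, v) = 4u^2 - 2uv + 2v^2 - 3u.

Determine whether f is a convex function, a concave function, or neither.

convex

f is quadratic, so its Hessian is the constant matrix H = [[8, -2], [-2, 4]].
det(H) = 28, tr(H) = 12.
det(H) > 0 and tr(H) > 0, so H is positive definite everywhere: convex.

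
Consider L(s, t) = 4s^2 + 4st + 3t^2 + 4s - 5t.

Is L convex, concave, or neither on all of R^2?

L is quadratic, so its Hessian is the constant matrix H = [[8, 4], [4, 6]].
det(H) = 32, tr(H) = 14.
det(H) > 0 and tr(H) > 0, so H is positive definite everywhere: convex.

convex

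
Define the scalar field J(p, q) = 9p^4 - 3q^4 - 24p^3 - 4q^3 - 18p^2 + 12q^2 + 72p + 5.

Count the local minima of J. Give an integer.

2

J separates as a function of p plus a function of q, so ∇J=0 decouples.
∂J/∂p = 36(p - 2)(p - 1)(p + 1) = 0 at p ∈ {-1, 1, 2}; ∂J/∂q = -12q(q - 1)(q + 2) = 0 at q ∈ {-2, 0, 1}.
The Hessian is diagonal: diag(J_pp, J_qq). Second derivatives: J_pp(-1)=216, J_pp(1)=-72, J_pp(2)=108; J_qq(-2)=-72, J_qq(0)=24, J_qq(1)=-36.
Local minima occur where both diagonal entries positive: (-1, 0), (2, 0). Count: 2.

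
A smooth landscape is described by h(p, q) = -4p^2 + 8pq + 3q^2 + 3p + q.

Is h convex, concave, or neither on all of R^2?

neither

h is quadratic, so its Hessian is the constant matrix H = [[-8, 8], [8, 6]].
det(H) = -112, tr(H) = -2.
det(H) < 0, so H is indefinite: neither convex nor concave.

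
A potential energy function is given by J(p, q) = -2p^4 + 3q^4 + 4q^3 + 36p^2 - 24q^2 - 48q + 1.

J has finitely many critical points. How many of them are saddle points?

J separates as a function of p plus a function of q, so ∇J=0 decouples.
∂J/∂p = -8p(p - 3)(p + 3) = 0 at p ∈ {-3, 0, 3}; ∂J/∂q = 12(q - 2)(q + 1)(q + 2) = 0 at q ∈ {-2, -1, 2}.
The Hessian is diagonal: diag(J_pp, J_qq). Second derivatives: J_pp(-3)=-144, J_pp(0)=72, J_pp(3)=-144; J_qq(-2)=48, J_qq(-1)=-36, J_qq(2)=144.
Saddle points occur where the two diagonal entries have opposite signs: (-3, -2), (-3, 2), (0, -1), (3, -2), (3, 2). Count: 5.

5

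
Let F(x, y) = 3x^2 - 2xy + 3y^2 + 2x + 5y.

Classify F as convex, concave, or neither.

convex

F is quadratic, so its Hessian is the constant matrix H = [[6, -2], [-2, 6]].
det(H) = 32, tr(H) = 12.
det(H) > 0 and tr(H) > 0, so H is positive definite everywhere: convex.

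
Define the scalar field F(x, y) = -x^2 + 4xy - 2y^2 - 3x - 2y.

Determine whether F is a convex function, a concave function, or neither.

neither

F is quadratic, so its Hessian is the constant matrix H = [[-2, 4], [4, -4]].
det(H) = -8, tr(H) = -6.
det(H) < 0, so H is indefinite: neither convex nor concave.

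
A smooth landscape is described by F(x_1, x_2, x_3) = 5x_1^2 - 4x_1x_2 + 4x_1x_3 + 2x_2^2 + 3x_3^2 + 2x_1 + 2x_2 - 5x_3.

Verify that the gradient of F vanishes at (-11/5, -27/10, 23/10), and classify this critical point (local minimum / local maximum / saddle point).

local minimum

∇F = (10x_1 - 4x_2 + 4x_3 + 2, -4x_1 + 4x_2 + 2, 4x_1 + 6x_3 - 5); substituting (-11/5, -27/10, 23/10) gives ∇F = (0, 0, 0), so (-11/5, -27/10, 23/10) is indeed a critical point.
The Hessian is constant: H = [[10, -4, 4], [-4, 4, 0], [4, 0, 6]].
Leading principal minors: Δ₁ = 10, Δ₂ = 24, Δ₃ = 80.
All leading minors are positive, so H is positive definite: a local minimum.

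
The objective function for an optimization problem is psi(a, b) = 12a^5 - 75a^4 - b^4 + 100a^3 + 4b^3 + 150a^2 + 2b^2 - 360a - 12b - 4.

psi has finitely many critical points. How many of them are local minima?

psi separates as a function of a plus a function of b, so ∇psi=0 decouples.
∂psi/∂a = 60(a - 3)(a - 2)(a - 1)(a + 1) = 0 at a ∈ {-1, 1, 2, 3}; ∂psi/∂b = -4(b - 3)(b - 1)(b + 1) = 0 at b ∈ {-1, 1, 3}.
The Hessian is diagonal: diag(psi_aa, psi_bb). Second derivatives: psi_aa(-1)=-1440, psi_aa(1)=240, psi_aa(2)=-180, psi_aa(3)=480; psi_bb(-1)=-32, psi_bb(1)=16, psi_bb(3)=-32.
Local minima occur where both diagonal entries positive: (1, 1), (3, 1). Count: 2.

2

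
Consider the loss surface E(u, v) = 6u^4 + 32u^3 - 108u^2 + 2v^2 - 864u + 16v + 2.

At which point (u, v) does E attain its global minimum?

(3, -4)

E(u,v) separates as P(u) + Q(v) + 2, so its minimum is min P + min Q + 2.
P'(u) = 24(u - 3)(u + 3)(u + 4) vanishes at u ∈ {-4, -3, 3}; Q'(v) = 4v + 16 vanishes at v ∈ {-4}.
Local minima of P (where P''>0): P(-4)=1216, P(3)=-2214. Local minima of Q: Q(-4)=-32.
So the global minimum of E is P(3) + Q(-4) + 2 = -2214 − 32 + 2 = -2244, attained at (3, -4).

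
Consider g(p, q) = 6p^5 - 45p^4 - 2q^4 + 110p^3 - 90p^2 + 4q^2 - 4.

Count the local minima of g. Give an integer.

g separates as a function of p plus a function of q, so ∇g=0 decouples.
∂g/∂p = 30p(p - 3)(p - 2)(p - 1) = 0 at p ∈ {0, 1, 2, 3}; ∂g/∂q = -8q(q - 1)(q + 1) = 0 at q ∈ {-1, 0, 1}.
The Hessian is diagonal: diag(g_pp, g_qq). Second derivatives: g_pp(0)=-180, g_pp(1)=60, g_pp(2)=-60, g_pp(3)=180; g_qq(-1)=-16, g_qq(0)=8, g_qq(1)=-16.
Local minima occur where both diagonal entries positive: (1, 0), (3, 0). Count: 2.

2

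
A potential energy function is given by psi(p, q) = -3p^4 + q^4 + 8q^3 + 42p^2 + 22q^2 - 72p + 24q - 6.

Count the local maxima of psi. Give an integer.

2

psi separates as a function of p plus a function of q, so ∇psi=0 decouples.
∂psi/∂p = -12(p - 2)(p - 1)(p + 3) = 0 at p ∈ {-3, 1, 2}; ∂psi/∂q = 4(q + 1)(q + 2)(q + 3) = 0 at q ∈ {-3, -2, -1}.
The Hessian is diagonal: diag(psi_pp, psi_qq). Second derivatives: psi_pp(-3)=-240, psi_pp(1)=48, psi_pp(2)=-60; psi_qq(-3)=8, psi_qq(-2)=-4, psi_qq(-1)=8.
Local maxima occur where both diagonal entries negative: (-3, -2), (2, -2). Count: 2.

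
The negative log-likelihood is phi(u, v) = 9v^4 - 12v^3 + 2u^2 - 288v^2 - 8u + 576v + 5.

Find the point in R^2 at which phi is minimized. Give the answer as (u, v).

(2, -4)

phi(u,v) separates as P(u) + Q(v) + 5, so its minimum is min P + min Q + 5.
P'(u) = 4u - 8 vanishes at u ∈ {2}; Q'(v) = 36(v - 4)(v - 1)(v + 4) vanishes at v ∈ {-4, 1, 4}.
Local minima of P (where P''>0): P(2)=-8. Local minima of Q: Q(-4)=-3840, Q(4)=-768.
So the global minimum of phi is P(2) + Q(-4) + 5 = -8 − 3840 + 5 = -3843, attained at (2, -4).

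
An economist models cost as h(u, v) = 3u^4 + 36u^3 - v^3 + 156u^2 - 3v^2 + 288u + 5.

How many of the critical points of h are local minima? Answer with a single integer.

2

h separates as a function of u plus a function of v, so ∇h=0 decouples.
∂h/∂u = 12(u + 2)(u + 3)(u + 4) = 0 at u ∈ {-4, -3, -2}; ∂h/∂v = -3v(v + 2) = 0 at v ∈ {-2, 0}.
The Hessian is diagonal: diag(h_uu, h_vv). Second derivatives: h_uu(-4)=24, h_uu(-3)=-12, h_uu(-2)=24; h_vv(-2)=6, h_vv(0)=-6.
Local minima occur where both diagonal entries positive: (-4, -2), (-2, -2). Count: 2.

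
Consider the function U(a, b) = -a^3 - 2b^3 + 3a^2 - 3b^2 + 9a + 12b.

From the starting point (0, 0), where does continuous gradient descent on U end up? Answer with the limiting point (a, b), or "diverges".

(-1, -2)

U is separable, so gradient descent decouples: a follows -∂U/∂a, b follows -∂U/∂b.
∂U/∂a = -3(a - 3)(a + 1); at a=0 this is 9, so a decreases.
∂U/∂b = -6(b - 1)(b + 2); at b=0 this is 12, so b decreases.
a converges to its nearest critical value -1 (a local min of the a-part); b converges to -2. The iterate converges to (-1, -2).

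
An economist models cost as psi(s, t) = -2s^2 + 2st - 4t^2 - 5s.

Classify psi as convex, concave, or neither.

concave

psi is quadratic, so its Hessian is the constant matrix H = [[-4, 2], [2, -8]].
det(H) = 28, tr(H) = -12.
det(H) > 0 and tr(H) < 0, so H is negative definite everywhere: concave.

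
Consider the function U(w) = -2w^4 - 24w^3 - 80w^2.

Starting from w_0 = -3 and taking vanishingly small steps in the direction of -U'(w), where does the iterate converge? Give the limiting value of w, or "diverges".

-4

U'(w) = -8w(w + 4)(w + 5), so U'(-3) = 48.
Gradient descent moves in the -U' direction, i.e. w is decreasing.
The nearest critical point in that direction is w = -4, where U'' = 32 > 0 (a local minimum). The iterate converges there.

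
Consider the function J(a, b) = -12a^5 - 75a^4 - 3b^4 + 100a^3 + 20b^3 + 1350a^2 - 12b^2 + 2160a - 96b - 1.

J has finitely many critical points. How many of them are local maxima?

J separates as a function of a plus a function of b, so ∇J=0 decouples.
∂J/∂a = -60(a - 3)(a + 1)(a + 3)(a + 4) = 0 at a ∈ {-4, -3, -1, 3}; ∂J/∂b = -12(b - 4)(b - 2)(b + 1) = 0 at b ∈ {-1, 2, 4}.
The Hessian is diagonal: diag(J_aa, J_bb). Second derivatives: J_aa(-4)=1260, J_aa(-3)=-720, J_aa(-1)=1440, J_aa(3)=-10080; J_bb(-1)=-180, J_bb(2)=72, J_bb(4)=-120.
Local maxima occur where both diagonal entries negative: (-3, -1), (-3, 4), (3, -1), (3, 4). Count: 4.

4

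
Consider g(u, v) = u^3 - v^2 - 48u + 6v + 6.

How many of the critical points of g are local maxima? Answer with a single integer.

g separates as a function of u plus a function of v, so ∇g=0 decouples.
∂g/∂u = 3(u - 4)(u + 4) = 0 at u ∈ {-4, 4}; ∂g/∂v = -2(v - 3) = 0 at v ∈ {3}.
The Hessian is diagonal: diag(g_uu, g_vv). Second derivatives: g_uu(-4)=-24, g_uu(4)=24; g_vv(3)=-2.
Local maxima occur where both diagonal entries negative: (-4, 3). Count: 1.

1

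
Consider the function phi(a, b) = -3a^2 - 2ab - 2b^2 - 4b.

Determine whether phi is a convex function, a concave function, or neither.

concave

phi is quadratic, so its Hessian is the constant matrix H = [[-6, -2], [-2, -4]].
det(H) = 20, tr(H) = -10.
det(H) > 0 and tr(H) < 0, so H is negative definite everywhere: concave.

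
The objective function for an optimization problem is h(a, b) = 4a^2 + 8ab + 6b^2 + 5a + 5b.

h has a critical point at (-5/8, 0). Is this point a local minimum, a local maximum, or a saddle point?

local minimum

The Hessian of h is constant: H = [[8, 8], [8, 12]].
det(H) = 8·12 − 8² = 32.
det(H) > 0 and tr(H) = 20 > 0, so H is positive definite and the point is a local minimum.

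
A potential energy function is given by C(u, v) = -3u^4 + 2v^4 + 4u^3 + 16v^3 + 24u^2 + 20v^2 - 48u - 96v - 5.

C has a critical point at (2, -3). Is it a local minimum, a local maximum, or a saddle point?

The mixed partial ∂²C/∂u∂v is 0, so the Hessian at any point is diag(C_uu, C_vv) = diag(12(-3u^2 + 2u + 4), 8(3v^2 + 12v + 5)).
At (2, -3): H = diag(-48, -32).
Both eigenvalues are negative, so H is negative definite: a local maximum.

local maximum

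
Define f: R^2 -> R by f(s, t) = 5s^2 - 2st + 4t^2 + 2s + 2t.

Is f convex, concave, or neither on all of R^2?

f is quadratic, so its Hessian is the constant matrix H = [[10, -2], [-2, 8]].
det(H) = 76, tr(H) = 18.
det(H) > 0 and tr(H) > 0, so H is positive definite everywhere: convex.

convex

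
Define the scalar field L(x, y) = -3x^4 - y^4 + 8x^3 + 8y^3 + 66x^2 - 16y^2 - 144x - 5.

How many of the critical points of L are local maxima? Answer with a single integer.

L separates as a function of x plus a function of y, so ∇L=0 decouples.
∂L/∂x = -12(x - 4)(x - 1)(x + 3) = 0 at x ∈ {-3, 1, 4}; ∂L/∂y = -4y(y - 4)(y - 2) = 0 at y ∈ {0, 2, 4}.
The Hessian is diagonal: diag(L_xx, L_yy). Second derivatives: L_xx(-3)=-336, L_xx(1)=144, L_xx(4)=-252; L_yy(0)=-32, L_yy(2)=16, L_yy(4)=-32.
Local maxima occur where both diagonal entries negative: (-3, 0), (-3, 4), (4, 0), (4, 4). Count: 4.

4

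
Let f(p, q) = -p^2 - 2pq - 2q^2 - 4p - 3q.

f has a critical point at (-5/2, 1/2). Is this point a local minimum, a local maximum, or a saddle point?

The Hessian of f is constant: H = [[-2, -2], [-2, -4]].
det(H) = (-2)·(-4) − (-2)² = 4.
det(H) > 0 and tr(H) = -6 < 0, so H is negative definite and the point is a local maximum.

local maximum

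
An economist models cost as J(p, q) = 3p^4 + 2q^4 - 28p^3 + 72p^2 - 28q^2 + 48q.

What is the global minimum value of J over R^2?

J(p,q) separates as A(p) + B(q), so its minimum is min A + min B.
A'(p) = 12p(p - 4)(p - 3) vanishes at p ∈ {0, 3, 4}; B'(q) = 8(q - 2)(q - 1)(q + 3) vanishes at q ∈ {-3, 1, 2}.
Local minima of A (where A''>0): A(0)=0, A(4)=128. Local minima of B: B(-3)=-234, B(2)=16.
So the global minimum of J is A(0) + B(-3) = 0 − 234 = -234, attained at (0, -3).

-234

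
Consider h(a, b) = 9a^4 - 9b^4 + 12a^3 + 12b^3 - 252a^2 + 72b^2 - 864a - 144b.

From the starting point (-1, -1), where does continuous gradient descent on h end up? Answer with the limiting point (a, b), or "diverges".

h is separable, so gradient descent decouples: a follows -∂h/∂a, b follows -∂h/∂b.
∂h/∂a = 36(a - 4)(a + 2)(a + 3); at a=-1 this is -360, so a increases.
∂h/∂b = -36(b - 2)(b - 1)(b + 2); at b=-1 this is -216, so b increases.
a converges to its nearest critical value 4 (a local min of the a-part); b converges to 1. The iterate converges to (4, 1).

(4, 1)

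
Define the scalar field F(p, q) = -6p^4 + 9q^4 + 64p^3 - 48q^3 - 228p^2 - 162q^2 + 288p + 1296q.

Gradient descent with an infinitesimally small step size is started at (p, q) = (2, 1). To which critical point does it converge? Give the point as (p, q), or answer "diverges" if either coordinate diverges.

(3, -3)

F is separable, so gradient descent decouples: p follows -∂F/∂p, q follows -∂F/∂q.
∂F/∂p = -24(p - 4)(p - 3)(p - 1); at p=2 this is -48, so p increases.
∂F/∂q = 36(q - 4)(q - 3)(q + 3); at q=1 this is 864, so q decreases.
p converges to its nearest critical value 3 (a local min of the p-part); q converges to -3. The iterate converges to (3, -3).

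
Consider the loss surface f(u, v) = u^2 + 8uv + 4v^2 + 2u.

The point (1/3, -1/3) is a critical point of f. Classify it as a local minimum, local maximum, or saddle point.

The Hessian of f is constant: H = [[2, 8], [8, 8]].
det(H) = 2·8 − 8² = -48.
Since det(H) < 0, H is indefinite and the critical point is a saddle point.

saddle point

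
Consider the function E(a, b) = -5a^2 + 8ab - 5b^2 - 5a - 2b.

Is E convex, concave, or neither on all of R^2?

concave

E is quadratic, so its Hessian is the constant matrix H = [[-10, 8], [8, -10]].
det(H) = 36, tr(H) = -20.
det(H) > 0 and tr(H) < 0, so H is negative definite everywhere: concave.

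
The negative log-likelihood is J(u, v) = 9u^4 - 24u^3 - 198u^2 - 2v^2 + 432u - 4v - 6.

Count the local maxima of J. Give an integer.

J separates as a function of u plus a function of v, so ∇J=0 decouples.
∂J/∂u = 36(u - 4)(u - 1)(u + 3) = 0 at u ∈ {-3, 1, 4}; ∂J/∂v = -4(v + 1) = 0 at v ∈ {-1}.
The Hessian is diagonal: diag(J_uu, J_vv). Second derivatives: J_uu(-3)=1008, J_uu(1)=-432, J_uu(4)=756; J_vv(-1)=-4.
Local maxima occur where both diagonal entries negative: (1, -1). Count: 1.

1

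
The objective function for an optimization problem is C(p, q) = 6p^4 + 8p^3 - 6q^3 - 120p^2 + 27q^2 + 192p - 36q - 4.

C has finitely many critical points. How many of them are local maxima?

C separates as a function of p plus a function of q, so ∇C=0 decouples.
∂C/∂p = 24(p - 2)(p - 1)(p + 4) = 0 at p ∈ {-4, 1, 2}; ∂C/∂q = -18(q - 2)(q - 1) = 0 at q ∈ {1, 2}.
The Hessian is diagonal: diag(C_pp, C_qq). Second derivatives: C_pp(-4)=720, C_pp(1)=-120, C_pp(2)=144; C_qq(1)=18, C_qq(2)=-18.
Local maxima occur where both diagonal entries negative: (1, 2). Count: 1.

1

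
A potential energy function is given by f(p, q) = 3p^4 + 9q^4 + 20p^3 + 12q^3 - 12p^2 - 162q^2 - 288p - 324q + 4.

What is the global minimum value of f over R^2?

f(p,q) separates as A(p) + B(q) + 4, so its minimum is min A + min B + 4.
A'(p) = 12(p - 2)(p + 3)(p + 4) vanishes at p ∈ {-4, -3, 2}; B'(q) = 36(q - 3)(q + 1)(q + 3) vanishes at q ∈ {-3, -1, 3}.
Local minima of A (where A''>0): A(-4)=448, A(2)=-416. Local minima of B: B(-3)=-81, B(3)=-1377.
So the global minimum of f is A(2) + B(3) + 4 = -416 − 1377 + 4 = -1789, attained at (2, 3).

-1789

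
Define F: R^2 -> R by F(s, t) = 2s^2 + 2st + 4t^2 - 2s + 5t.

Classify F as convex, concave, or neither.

F is quadratic, so its Hessian is the constant matrix H = [[4, 2], [2, 8]].
det(H) = 28, tr(H) = 12.
det(H) > 0 and tr(H) > 0, so H is positive definite everywhere: convex.

convex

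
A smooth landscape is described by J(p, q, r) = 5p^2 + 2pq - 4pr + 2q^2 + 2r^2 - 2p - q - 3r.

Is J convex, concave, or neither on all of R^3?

convex

J is quadratic, so its Hessian is the constant matrix H = [[10, 2, -4], [2, 4, 0], [-4, 0, 4]].
Leading principal minors: 10, 36, 80.
All positive ⇒ H ≻ 0 ⇒ convex.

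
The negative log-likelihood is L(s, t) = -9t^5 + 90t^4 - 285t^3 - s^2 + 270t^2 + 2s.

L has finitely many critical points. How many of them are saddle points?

L separates as a function of s plus a function of t, so ∇L=0 decouples.
∂L/∂s = -2(s - 1) = 0 at s ∈ {1}; ∂L/∂t = -45t(t - 4)(t - 3)(t - 1) = 0 at t ∈ {0, 1, 3, 4}.
The Hessian is diagonal: diag(L_ss, L_tt). Second derivatives: L_ss(1)=-2; L_tt(0)=540, L_tt(1)=-270, L_tt(3)=270, L_tt(4)=-540.
Saddle points occur where the two diagonal entries have opposite signs: (1, 0), (1, 3). Count: 2.

2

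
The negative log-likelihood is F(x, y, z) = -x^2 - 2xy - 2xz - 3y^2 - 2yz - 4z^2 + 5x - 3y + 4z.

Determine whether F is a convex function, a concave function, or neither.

concave

F is quadratic, so its Hessian is the constant matrix H = [[-2, -2, -2], [-2, -6, -2], [-2, -2, -8]].
Leading principal minors: -2, 8, -48.
Signs alternate −, +, − ⇒ H ≺ 0 ⇒ concave.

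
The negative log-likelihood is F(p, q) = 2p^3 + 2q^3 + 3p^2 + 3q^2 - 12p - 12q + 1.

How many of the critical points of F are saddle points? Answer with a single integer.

2

F separates as a function of p plus a function of q, so ∇F=0 decouples.
∂F/∂p = 6(p - 1)(p + 2) = 0 at p ∈ {-2, 1}; ∂F/∂q = 6(q - 1)(q + 2) = 0 at q ∈ {-2, 1}.
The Hessian is diagonal: diag(F_pp, F_qq). Second derivatives: F_pp(-2)=-18, F_pp(1)=18; F_qq(-2)=-18, F_qq(1)=18.
Saddle points occur where the two diagonal entries have opposite signs: (-2, 1), (1, -2). Count: 2.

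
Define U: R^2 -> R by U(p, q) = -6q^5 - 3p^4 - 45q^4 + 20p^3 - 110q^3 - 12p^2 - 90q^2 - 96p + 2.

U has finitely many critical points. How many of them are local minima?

U separates as a function of p plus a function of q, so ∇U=0 decouples.
∂U/∂p = -12(p - 4)(p - 2)(p + 1) = 0 at p ∈ {-1, 2, 4}; ∂U/∂q = -30q(q + 1)(q + 2)(q + 3) = 0 at q ∈ {-3, -2, -1, 0}.
The Hessian is diagonal: diag(U_pp, U_qq). Second derivatives: U_pp(-1)=-180, U_pp(2)=72, U_pp(4)=-120; U_qq(-3)=180, U_qq(-2)=-60, U_qq(-1)=60, U_qq(0)=-180.
Local minima occur where both diagonal entries positive: (2, -3), (2, -1). Count: 2.

2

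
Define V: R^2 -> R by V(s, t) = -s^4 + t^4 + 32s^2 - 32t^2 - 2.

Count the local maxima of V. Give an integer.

2

V separates as a function of s plus a function of t, so ∇V=0 decouples.
∂V/∂s = -4s(s - 4)(s + 4) = 0 at s ∈ {-4, 0, 4}; ∂V/∂t = 4t(t - 4)(t + 4) = 0 at t ∈ {-4, 0, 4}.
The Hessian is diagonal: diag(V_ss, V_tt). Second derivatives: V_ss(-4)=-128, V_ss(0)=64, V_ss(4)=-128; V_tt(-4)=128, V_tt(0)=-64, V_tt(4)=128.
Local maxima occur where both diagonal entries negative: (-4, 0), (4, 0). Count: 2.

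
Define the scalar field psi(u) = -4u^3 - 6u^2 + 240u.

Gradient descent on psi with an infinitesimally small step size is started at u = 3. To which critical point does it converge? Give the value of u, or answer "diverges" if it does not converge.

psi'(u) = -12(u - 4)(u + 5), so psi'(3) = 96.
Gradient descent moves in the -psi' direction, i.e. u is decreasing.
The nearest critical point in that direction is u = -5, where psi'' = 108 > 0 (a local minimum). The iterate converges there.

-5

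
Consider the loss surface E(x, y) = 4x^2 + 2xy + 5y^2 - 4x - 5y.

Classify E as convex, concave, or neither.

convex

E is quadratic, so its Hessian is the constant matrix H = [[8, 2], [2, 10]].
det(H) = 76, tr(H) = 18.
det(H) > 0 and tr(H) > 0, so H is positive definite everywhere: convex.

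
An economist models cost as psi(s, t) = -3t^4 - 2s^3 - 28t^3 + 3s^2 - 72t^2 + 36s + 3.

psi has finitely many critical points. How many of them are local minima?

psi separates as a function of s plus a function of t, so ∇psi=0 decouples.
∂psi/∂s = -6(s - 3)(s + 2) = 0 at s ∈ {-2, 3}; ∂psi/∂t = -12t(t + 3)(t + 4) = 0 at t ∈ {-4, -3, 0}.
The Hessian is diagonal: diag(psi_ss, psi_tt). Second derivatives: psi_ss(-2)=30, psi_ss(3)=-30; psi_tt(-4)=-48, psi_tt(-3)=36, psi_tt(0)=-144.
Local minima occur where both diagonal entries positive: (-2, -3). Count: 1.

1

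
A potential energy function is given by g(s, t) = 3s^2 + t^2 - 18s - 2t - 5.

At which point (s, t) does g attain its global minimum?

(3, 1)

g(s,t) separates as P(s) + Q(t) − 5, so its minimum is min P + min Q − 5.
P'(s) = 6s - 18 vanishes at s ∈ {3}; Q'(t) = 2(t - 1) vanishes at t ∈ {1}.
Local minima of P (where P''>0): P(3)=-27. Local minima of Q: Q(1)=-1.
So the global minimum of g is P(3) + Q(1) − 5 = -27 − 1 − 5 = -33, attained at (3, 1).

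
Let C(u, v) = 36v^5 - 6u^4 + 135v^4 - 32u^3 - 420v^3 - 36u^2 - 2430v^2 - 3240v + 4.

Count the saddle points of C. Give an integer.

6

C separates as a function of u plus a function of v, so ∇C=0 decouples.
∂C/∂u = -24u(u + 1)(u + 3) = 0 at u ∈ {-3, -1, 0}; ∂C/∂v = 180(v - 3)(v + 1)(v + 2)(v + 3) = 0 at v ∈ {-3, -2, -1, 3}.
The Hessian is diagonal: diag(C_uu, C_vv). Second derivatives: C_uu(-3)=-144, C_uu(-1)=48, C_uu(0)=-72; C_vv(-3)=-2160, C_vv(-2)=900, C_vv(-1)=-1440, C_vv(3)=21600.
Saddle points occur where the two diagonal entries have opposite signs: (-3, -2), (-3, 3), (-1, -3), (-1, -1), (0, -2), (0, 3). Count: 6.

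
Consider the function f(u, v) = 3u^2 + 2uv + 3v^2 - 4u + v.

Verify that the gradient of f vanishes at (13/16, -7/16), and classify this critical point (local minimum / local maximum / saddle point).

∇f = (6u + 2v - 4, 2u + 6v + 1); substituting (13/16, -7/16) gives ∇f = (0, 0), so (13/16, -7/16) is indeed a critical point.
The Hessian of f is constant: H = [[6, 2], [2, 6]].
det(H) = 6·6 − 2² = 32.
det(H) > 0 and tr(H) = 12 > 0, so H is positive definite and the point is a local minimum.

local minimum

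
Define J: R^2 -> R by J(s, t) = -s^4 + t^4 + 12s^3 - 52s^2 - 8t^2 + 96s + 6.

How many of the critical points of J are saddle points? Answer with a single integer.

5

J separates as a function of s plus a function of t, so ∇J=0 decouples.
∂J/∂s = -4(s - 4)(s - 3)(s - 2) = 0 at s ∈ {2, 3, 4}; ∂J/∂t = 4t(t - 2)(t + 2) = 0 at t ∈ {-2, 0, 2}.
The Hessian is diagonal: diag(J_ss, J_tt). Second derivatives: J_ss(2)=-8, J_ss(3)=4, J_ss(4)=-8; J_tt(-2)=32, J_tt(0)=-16, J_tt(2)=32.
Saddle points occur where the two diagonal entries have opposite signs: (2, -2), (2, 2), (3, 0), (4, -2), (4, 2). Count: 5.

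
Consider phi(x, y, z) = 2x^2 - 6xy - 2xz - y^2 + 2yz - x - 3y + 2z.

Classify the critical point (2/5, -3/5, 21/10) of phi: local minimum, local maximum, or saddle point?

saddle point

The Hessian is constant: H = [[4, -6, -2], [-6, -2, 2], [-2, 2, 0]].
Leading principal minors: Δ₁ = 4, Δ₂ = -44, Δ₃ = 40.
The minors fit neither the all-positive nor the alternating-sign pattern, so H is indefinite: a saddle point.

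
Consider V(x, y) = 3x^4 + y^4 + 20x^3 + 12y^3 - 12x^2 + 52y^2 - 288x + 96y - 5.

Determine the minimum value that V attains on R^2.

-485

V(x,y) separates as P(x) + Q(y) − 5, so its minimum is min P + min Q − 5.
P'(x) = 12(x - 2)(x + 3)(x + 4) vanishes at x ∈ {-4, -3, 2}; Q'(y) = 4(y + 2)(y + 3)(y + 4) vanishes at y ∈ {-4, -3, -2}.
Local minima of P (where P''>0): P(-4)=448, P(2)=-416. Local minima of Q: Q(-4)=-64, Q(-2)=-64.
So the global minimum of V is P(2) + Q(-4) − 5 = -416 − 64 − 5 = -485, attained at (2, -4).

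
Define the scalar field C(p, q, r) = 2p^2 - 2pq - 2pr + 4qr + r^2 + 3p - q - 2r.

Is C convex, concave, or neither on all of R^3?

neither

C is quadratic, so its Hessian is the constant matrix H = [[4, -2, -2], [-2, 0, 4], [-2, 4, 2]].
Leading principal minors: 4, -4, -40.
Neither pattern holds ⇒ H is indefinite ⇒ neither convex nor concave.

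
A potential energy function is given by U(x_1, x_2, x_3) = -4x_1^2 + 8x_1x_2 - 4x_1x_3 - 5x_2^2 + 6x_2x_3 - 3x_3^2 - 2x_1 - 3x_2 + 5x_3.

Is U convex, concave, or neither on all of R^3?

U is quadratic, so its Hessian is the constant matrix H = [[-8, 8, -4], [8, -10, 6], [-4, 6, -6]].
Leading principal minors: -8, 16, -32.
Signs alternate −, +, − ⇒ H ≺ 0 ⇒ concave.

concave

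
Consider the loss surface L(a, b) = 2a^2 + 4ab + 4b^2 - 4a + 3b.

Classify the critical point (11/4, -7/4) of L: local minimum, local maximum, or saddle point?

local minimum

The Hessian of L is constant: H = [[4, 4], [4, 8]].
det(H) = 4·8 − 4² = 16.
det(H) > 0 and tr(H) = 12 > 0, so H is positive definite and the point is a local minimum.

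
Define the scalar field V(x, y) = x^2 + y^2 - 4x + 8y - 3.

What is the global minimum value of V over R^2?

-23

V(x,y) separates as P(x) + Q(y) − 3, so its minimum is min P + min Q − 3.
P'(x) = 2x - 4 vanishes at x ∈ {2}; Q'(y) = 2y + 8 vanishes at y ∈ {-4}.
Local minima of P (where P''>0): P(2)=-4. Local minima of Q: Q(-4)=-16.
So the global minimum of V is P(2) + Q(-4) − 3 = -4 − 16 − 3 = -23, attained at (2, -4).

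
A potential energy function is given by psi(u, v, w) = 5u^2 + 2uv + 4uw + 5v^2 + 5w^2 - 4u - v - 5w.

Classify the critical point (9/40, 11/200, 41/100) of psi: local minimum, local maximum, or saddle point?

The Hessian is constant: H = [[10, 2, 4], [2, 10, 0], [4, 0, 10]].
Leading principal minors: Δ₁ = 10, Δ₂ = 96, Δ₃ = 800.
All leading minors are positive, so H is positive definite: a local minimum.

local minimum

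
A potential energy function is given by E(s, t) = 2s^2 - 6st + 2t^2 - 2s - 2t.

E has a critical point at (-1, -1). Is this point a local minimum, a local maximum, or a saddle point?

The Hessian of E is constant: H = [[4, -6], [-6, 4]].
det(H) = 4·4 − (-6)² = -20.
Since det(H) < 0, H is indefinite and the critical point is a saddle point.

saddle point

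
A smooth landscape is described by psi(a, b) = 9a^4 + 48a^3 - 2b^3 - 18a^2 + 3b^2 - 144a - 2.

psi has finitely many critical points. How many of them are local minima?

2

psi separates as a function of a plus a function of b, so ∇psi=0 decouples.
∂psi/∂a = 36(a - 1)(a + 1)(a + 4) = 0 at a ∈ {-4, -1, 1}; ∂psi/∂b = -6b(b - 1) = 0 at b ∈ {0, 1}.
The Hessian is diagonal: diag(psi_aa, psi_bb). Second derivatives: psi_aa(-4)=540, psi_aa(-1)=-216, psi_aa(1)=360; psi_bb(0)=6, psi_bb(1)=-6.
Local minima occur where both diagonal entries positive: (-4, 0), (1, 0). Count: 2.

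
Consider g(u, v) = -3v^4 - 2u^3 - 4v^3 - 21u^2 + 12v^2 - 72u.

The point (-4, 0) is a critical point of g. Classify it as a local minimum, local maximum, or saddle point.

local minimum

The mixed partial ∂²g/∂u∂v is 0, so the Hessian at any point is diag(g_uu, g_vv) = diag(-6(2u + 7), 12(-3v^2 - 2v + 2)).
At (-4, 0): H = diag(6, 24).
Both eigenvalues are positive, so H is positive definite: a local minimum.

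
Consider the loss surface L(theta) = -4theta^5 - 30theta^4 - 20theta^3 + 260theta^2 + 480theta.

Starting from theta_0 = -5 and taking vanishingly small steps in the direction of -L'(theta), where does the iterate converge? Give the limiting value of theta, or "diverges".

-4

L'(theta) = -20(theta - 2)(theta + 1)(theta + 3)(theta + 4), so L'(-5) = -1120.
Gradient descent moves in the -L' direction, i.e. theta is increasing.
The nearest critical point in that direction is theta = -4, where L'' = 360 > 0 (a local minimum). The iterate converges there.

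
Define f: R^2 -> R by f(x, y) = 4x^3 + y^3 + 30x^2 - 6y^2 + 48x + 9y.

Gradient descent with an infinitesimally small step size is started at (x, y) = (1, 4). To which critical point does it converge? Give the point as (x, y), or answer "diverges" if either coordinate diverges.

(-1, 3)

f is separable, so gradient descent decouples: x follows -∂f/∂x, y follows -∂f/∂y.
∂f/∂x = 12(x + 1)(x + 4); at x=1 this is 120, so x decreases.
∂f/∂y = 3(y - 3)(y - 1); at y=4 this is 9, so y decreases.
x converges to its nearest critical value -1 (a local min of the x-part); y converges to 3. The iterate converges to (-1, 3).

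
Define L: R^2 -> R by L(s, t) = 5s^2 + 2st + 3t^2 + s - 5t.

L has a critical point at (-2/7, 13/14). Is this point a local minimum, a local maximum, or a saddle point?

The Hessian of L is constant: H = [[10, 2], [2, 6]].
det(H) = 10·6 − 2² = 56.
det(H) > 0 and tr(H) = 16 > 0, so H is positive definite and the point is a local minimum.

local minimum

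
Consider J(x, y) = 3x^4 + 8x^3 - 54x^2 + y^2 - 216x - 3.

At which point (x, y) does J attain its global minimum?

J(x,y) separates as P(x) + Q(y) − 3, so its minimum is min P + min Q − 3.
P'(x) = 12(x - 3)(x + 2)(x + 3) vanishes at x ∈ {-3, -2, 3}; Q'(y) = 2y vanishes at y ∈ {0}.
Local minima of P (where P''>0): P(-3)=189, P(3)=-675. Local minima of Q: Q(0)=0.
So the global minimum of J is P(3) + Q(0) − 3 = -675 + 0 − 3 = -678, attained at (3, 0).

(3, 0)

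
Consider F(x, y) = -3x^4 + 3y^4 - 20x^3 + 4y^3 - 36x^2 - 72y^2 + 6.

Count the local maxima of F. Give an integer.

2

F separates as a function of x plus a function of y, so ∇F=0 decouples.
∂F/∂x = -12x(x + 2)(x + 3) = 0 at x ∈ {-3, -2, 0}; ∂F/∂y = 12y(y - 3)(y + 4) = 0 at y ∈ {-4, 0, 3}.
The Hessian is diagonal: diag(F_xx, F_yy). Second derivatives: F_xx(-3)=-36, F_xx(-2)=24, F_xx(0)=-72; F_yy(-4)=336, F_yy(0)=-144, F_yy(3)=252.
Local maxima occur where both diagonal entries negative: (-3, 0), (0, 0). Count: 2.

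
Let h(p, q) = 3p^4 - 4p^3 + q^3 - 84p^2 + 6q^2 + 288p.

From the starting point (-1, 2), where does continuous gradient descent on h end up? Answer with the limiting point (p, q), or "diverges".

(-4, 0)

h is separable, so gradient descent decouples: p follows -∂h/∂p, q follows -∂h/∂q.
∂h/∂p = 12(p - 3)(p - 2)(p + 4); at p=-1 this is 432, so p decreases.
∂h/∂q = 3q(q + 4); at q=2 this is 36, so q decreases.
p converges to its nearest critical value -4 (a local min of the p-part); q converges to 0. The iterate converges to (-4, 0).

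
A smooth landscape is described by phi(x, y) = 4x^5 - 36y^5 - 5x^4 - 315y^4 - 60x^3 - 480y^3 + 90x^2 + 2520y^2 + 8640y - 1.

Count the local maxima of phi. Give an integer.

phi separates as a function of x plus a function of y, so ∇phi=0 decouples.
∂phi/∂x = 20x(x - 3)(x - 1)(x + 3) = 0 at x ∈ {-3, 0, 1, 3}; ∂phi/∂y = -180(y - 2)(y + 2)(y + 3)(y + 4) = 0 at y ∈ {-4, -3, -2, 2}.
The Hessian is diagonal: diag(phi_xx, phi_yy). Second derivatives: phi_xx(-3)=-1440, phi_xx(0)=180, phi_xx(1)=-160, phi_xx(3)=720; phi_yy(-4)=2160, phi_yy(-3)=-900, phi_yy(-2)=1440, phi_yy(2)=-21600.
Local maxima occur where both diagonal entries negative: (-3, -3), (-3, 2), (1, -3), (1, 2). Count: 4.

4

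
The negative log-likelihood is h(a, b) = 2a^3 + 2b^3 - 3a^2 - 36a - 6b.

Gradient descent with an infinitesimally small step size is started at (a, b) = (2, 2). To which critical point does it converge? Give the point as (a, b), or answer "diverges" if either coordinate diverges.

h is separable, so gradient descent decouples: a follows -∂h/∂a, b follows -∂h/∂b.
∂h/∂a = 6(a - 3)(a + 2); at a=2 this is -24, so a increases.
∂h/∂b = 6(b - 1)(b + 1); at b=2 this is 18, so b decreases.
a converges to its nearest critical value 3 (a local min of the a-part); b converges to 1. The iterate converges to (3, 1).

(3, 1)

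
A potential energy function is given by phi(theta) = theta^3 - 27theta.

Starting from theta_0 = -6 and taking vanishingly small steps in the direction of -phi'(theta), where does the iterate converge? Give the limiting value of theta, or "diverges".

phi'(theta) = 3(theta - 3)(theta + 3), so phi'(-6) = 81.
Gradient descent moves in the -phi' direction, i.e. theta is decreasing.
There is no critical point below theta=-6, and phi' keeps the same sign, so the iterate runs off to −∞.

diverges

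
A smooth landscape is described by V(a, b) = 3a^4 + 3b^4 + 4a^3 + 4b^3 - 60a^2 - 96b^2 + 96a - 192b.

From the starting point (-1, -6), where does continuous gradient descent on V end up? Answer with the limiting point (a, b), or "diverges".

(-4, -4)

V is separable, so gradient descent decouples: a follows -∂V/∂a, b follows -∂V/∂b.
∂V/∂a = 12(a - 2)(a - 1)(a + 4); at a=-1 this is 216, so a decreases.
∂V/∂b = 12(b - 4)(b + 1)(b + 4); at b=-6 this is -1200, so b increases.
a converges to its nearest critical value -4 (a local min of the a-part); b converges to -4. The iterate converges to (-4, -4).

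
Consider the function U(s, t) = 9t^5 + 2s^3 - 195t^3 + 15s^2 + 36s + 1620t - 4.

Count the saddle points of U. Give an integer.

U separates as a function of s plus a function of t, so ∇U=0 decouples.
∂U/∂s = 6(s + 2)(s + 3) = 0 at s ∈ {-3, -2}; ∂U/∂t = 45(t - 3)(t - 2)(t + 2)(t + 3) = 0 at t ∈ {-3, -2, 2, 3}.
The Hessian is diagonal: diag(U_ss, U_tt). Second derivatives: U_ss(-3)=-6, U_ss(-2)=6; U_tt(-3)=-1350, U_tt(-2)=900, U_tt(2)=-900, U_tt(3)=1350.
Saddle points occur where the two diagonal entries have opposite signs: (-3, -2), (-3, 3), (-2, -3), (-2, 2). Count: 4.

4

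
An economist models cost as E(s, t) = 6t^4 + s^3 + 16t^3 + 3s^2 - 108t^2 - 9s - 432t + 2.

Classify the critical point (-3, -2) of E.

The mixed partial ∂²E/∂s∂t is 0, so the Hessian at any point is diag(E_ss, E_tt) = diag(6(s + 1), 24(3t^2 + 4t - 9)).
At (-3, -2): H = diag(-12, -120).
Both eigenvalues are negative, so H is negative definite: a local maximum.

local maximum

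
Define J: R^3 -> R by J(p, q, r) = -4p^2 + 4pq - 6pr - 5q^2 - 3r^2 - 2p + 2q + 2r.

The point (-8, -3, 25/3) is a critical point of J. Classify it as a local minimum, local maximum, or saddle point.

local maximum

The Hessian is constant: H = [[-8, 4, -6], [4, -10, 0], [-6, 0, -6]].
Leading principal minors: Δ₁ = -8, Δ₂ = 64, Δ₃ = -24.
The minors alternate sign starting negative (−, +, −), so H is negative definite: a local maximum.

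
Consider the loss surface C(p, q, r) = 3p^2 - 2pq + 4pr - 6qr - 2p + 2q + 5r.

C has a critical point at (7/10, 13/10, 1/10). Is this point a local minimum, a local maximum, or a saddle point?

saddle point

The Hessian is constant: H = [[6, -2, 4], [-2, 0, -6], [4, -6, 0]].
Leading principal minors: Δ₁ = 6, Δ₂ = -4, Δ₃ = -120.
The minors fit neither the all-positive nor the alternating-sign pattern, so H is indefinite: a saddle point.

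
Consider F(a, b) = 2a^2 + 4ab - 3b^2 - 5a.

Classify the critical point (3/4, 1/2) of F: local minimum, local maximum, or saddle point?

saddle point

The Hessian of F is constant: H = [[4, 4], [4, -6]].
det(H) = 4·(-6) − 4² = -40.
Since det(H) < 0, H is indefinite and the critical point is a saddle point.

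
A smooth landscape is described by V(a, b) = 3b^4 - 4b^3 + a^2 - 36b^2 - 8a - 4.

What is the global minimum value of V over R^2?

V(a,b) separates as P(a) + Q(b) − 4, so its minimum is min P + min Q − 4.
P'(a) = 2a - 8 vanishes at a ∈ {4}; Q'(b) = 12b(b - 3)(b + 2) vanishes at b ∈ {-2, 0, 3}.
Local minima of P (where P''>0): P(4)=-16. Local minima of Q: Q(-2)=-64, Q(3)=-189.
So the global minimum of V is P(4) + Q(3) − 4 = -16 − 189 − 4 = -209, attained at (4, 3).

-209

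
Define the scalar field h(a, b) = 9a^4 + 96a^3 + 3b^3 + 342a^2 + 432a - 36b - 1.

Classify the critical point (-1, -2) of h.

saddle point

The mixed partial ∂²h/∂a∂b is 0, so the Hessian at any point is diag(h_aa, h_bb) = diag(36(3a^2 + 16a + 19), 18b).
At (-1, -2): H = diag(216, -36).
The eigenvalues have opposite signs, so H is indefinite: a saddle point.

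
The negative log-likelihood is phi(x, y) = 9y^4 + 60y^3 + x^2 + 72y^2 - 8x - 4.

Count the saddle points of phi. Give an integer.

phi separates as a function of x plus a function of y, so ∇phi=0 decouples.
∂phi/∂x = 2(x - 4) = 0 at x ∈ {4}; ∂phi/∂y = 36y(y + 1)(y + 4) = 0 at y ∈ {-4, -1, 0}.
The Hessian is diagonal: diag(phi_xx, phi_yy). Second derivatives: phi_xx(4)=2; phi_yy(-4)=432, phi_yy(-1)=-108, phi_yy(0)=144.
Saddle points occur where the two diagonal entries have opposite signs: (4, -1). Count: 1.

1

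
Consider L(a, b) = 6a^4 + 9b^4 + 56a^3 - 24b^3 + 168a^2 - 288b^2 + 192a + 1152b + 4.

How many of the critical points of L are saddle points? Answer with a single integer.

4

L separates as a function of a plus a function of b, so ∇L=0 decouples.
∂L/∂a = 24(a + 1)(a + 2)(a + 4) = 0 at a ∈ {-4, -2, -1}; ∂L/∂b = 36(b - 4)(b - 2)(b + 4) = 0 at b ∈ {-4, 2, 4}.
The Hessian is diagonal: diag(L_aa, L_bb). Second derivatives: L_aa(-4)=144, L_aa(-2)=-48, L_aa(-1)=72; L_bb(-4)=1728, L_bb(2)=-432, L_bb(4)=576.
Saddle points occur where the two diagonal entries have opposite signs: (-4, 2), (-2, -4), (-2, 4), (-1, 2). Count: 4.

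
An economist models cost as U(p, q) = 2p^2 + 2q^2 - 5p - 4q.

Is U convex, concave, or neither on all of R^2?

convex

U is quadratic, so its Hessian is the constant matrix H = [[4, 0], [0, 4]].
det(H) = 16, tr(H) = 8.
det(H) > 0 and tr(H) > 0, so H is positive definite everywhere: convex.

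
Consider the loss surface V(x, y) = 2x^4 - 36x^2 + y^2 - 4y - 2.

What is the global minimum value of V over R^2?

-168

V(x,y) separates as P(x) + Q(y) − 2, so its minimum is min P + min Q − 2.
P'(x) = 8x(x - 3)(x + 3) vanishes at x ∈ {-3, 0, 3}; Q'(y) = 2y - 4 vanishes at y ∈ {2}.
Local minima of P (where P''>0): P(-3)=-162, P(3)=-162. Local minima of Q: Q(2)=-4.
So the global minimum of V is P(-3) + Q(2) − 2 = -162 − 4 − 2 = -168, attained at (-3, 2).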